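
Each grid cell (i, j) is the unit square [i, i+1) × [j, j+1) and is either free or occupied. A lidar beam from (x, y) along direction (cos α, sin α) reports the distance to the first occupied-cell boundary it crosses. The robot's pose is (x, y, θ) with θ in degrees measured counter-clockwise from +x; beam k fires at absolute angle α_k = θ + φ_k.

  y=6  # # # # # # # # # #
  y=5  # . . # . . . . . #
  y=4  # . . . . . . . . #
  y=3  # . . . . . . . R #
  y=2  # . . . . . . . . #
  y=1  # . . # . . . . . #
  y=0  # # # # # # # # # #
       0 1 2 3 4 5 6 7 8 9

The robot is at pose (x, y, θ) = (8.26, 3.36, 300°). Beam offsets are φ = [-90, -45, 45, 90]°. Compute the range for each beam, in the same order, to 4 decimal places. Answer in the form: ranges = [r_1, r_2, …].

ranges = [4.7200, 2.4433, 0.7661, 0.8545]

beam 1: φ=-90°, α=210°
  dir = (cos 210°, sin 210°) = (-0.8660, -0.5000); from cell (8,3)
  next x-line at t=0.3002, next y-line at t=0.7200; Δt_x=1.1547, Δt_y=2.0000
    x: enter (7,3) at t=0.3002
    y: enter (7,2) at t=0.7200
    x: enter (6,2) at t=1.4549
    x: enter (5,2) at t=2.6096
    y: enter (5,1) at t=2.7200
    x: enter (4,1) at t=3.7643
    y: enter (4,0) at t=4.7200 ← occupied
  → r_1 = 4.7200
beam 2: φ=-45°, α=255°
  dir = (cos 255°, sin 255°) = (-0.2588, -0.9659); from cell (8,3)
  next x-line at t=1.0046, next y-line at t=0.3727; Δt_x=3.8637, Δt_y=1.0353
    y: enter (8,2) at t=0.3727
    x: enter (7,2) at t=1.0046
    y: enter (7,1) at t=1.4080
    y: enter (7,0) at t=2.4433 ← occupied
  → r_2 = 2.4433
beam 3: φ=45°, α=345°
  dir = (cos 345°, sin 345°) = (0.9659, -0.2588); from cell (8,3)
  next x-line at t=0.7661, next y-line at t=1.3909; Δt_x=1.0353, Δt_y=3.8637
    x: enter (9,3) at t=0.7661 ← occupied
  → r_3 = 0.7661
beam 4: φ=90°, α=30°
  dir = (cos 30°, sin 30°) = (0.8660, 0.5000); from cell (8,3)
  next x-line at t=0.8545, next y-line at t=1.2800; Δt_x=1.1547, Δt_y=2.0000
    x: enter (9,3) at t=0.8545 ← occupied
  → r_4 = 0.8545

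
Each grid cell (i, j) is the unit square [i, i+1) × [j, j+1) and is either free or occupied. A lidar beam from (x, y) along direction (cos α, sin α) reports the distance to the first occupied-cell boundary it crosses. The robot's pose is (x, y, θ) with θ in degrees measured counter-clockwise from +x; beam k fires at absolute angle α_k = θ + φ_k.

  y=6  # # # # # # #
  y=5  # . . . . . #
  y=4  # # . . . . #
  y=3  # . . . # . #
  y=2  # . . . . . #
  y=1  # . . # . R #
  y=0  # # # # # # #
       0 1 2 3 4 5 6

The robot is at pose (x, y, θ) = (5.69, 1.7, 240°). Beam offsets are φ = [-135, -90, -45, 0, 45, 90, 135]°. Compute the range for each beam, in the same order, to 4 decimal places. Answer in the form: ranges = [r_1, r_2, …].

beam 1: φ=-135°, α=105°
  dir = (cos 105°, sin 105°) = (-0.2588, 0.9659); from cell (5,1)
  next x-line at t=2.6660, next y-line at t=0.3106; Δt_x=3.8637, Δt_y=1.0353
    y: enter (5,2) at t=0.3106
    y: enter (5,3) at t=1.3459
    y: enter (5,4) at t=2.3811
    x: enter (4,4) at t=2.6660
    y: enter (4,5) at t=3.4164
    y: enter (4,6) at t=4.4517 ← occupied
  → r_1 = 4.4517
beam 2: φ=-90°, α=150°
  dir = (cos 150°, sin 150°) = (-0.8660, 0.5000); from cell (5,1)
  next x-line at t=0.7967, next y-line at t=0.6000; Δt_x=1.1547, Δt_y=2.0000
    y: enter (5,2) at t=0.6000
    x: enter (4,2) at t=0.7967
    x: enter (3,2) at t=1.9514
    y: enter (3,3) at t=2.6000
    x: enter (2,3) at t=3.1061
    x: enter (1,3) at t=4.2608
    y: enter (1,4) at t=4.6000 ← occupied
  → r_2 = 4.6000
beam 3: φ=-45°, α=195°
  dir = (cos 195°, sin 195°) = (-0.9659, -0.2588); from cell (5,1)
  next x-line at t=0.7143, next y-line at t=2.7046; Δt_x=1.0353, Δt_y=3.8637
    x: enter (4,1) at t=0.7143
    x: enter (3,1) at t=1.7496 ← occupied
  → r_3 = 1.7496
beam 4: φ=0°, α=240°
  dir = (cos 240°, sin 240°) = (-0.5000, -0.8660); from cell (5,1)
  next x-line at t=1.3800, next y-line at t=0.8083; Δt_x=2.0000, Δt_y=1.1547
    y: enter (5,0) at t=0.8083 ← occupied
  → r_4 = 0.8083
beam 5: φ=45°, α=285°
  dir = (cos 285°, sin 285°) = (0.2588, -0.9659); from cell (5,1)
  next x-line at t=1.1977, next y-line at t=0.7247; Δt_x=3.8637, Δt_y=1.0353
    y: enter (5,0) at t=0.7247 ← occupied
  → r_5 = 0.7247
beam 6: φ=90°, α=330°
  dir = (cos 330°, sin 330°) = (0.8660, -0.5000); from cell (5,1)
  next x-line at t=0.3580, next y-line at t=1.4000; Δt_x=1.1547, Δt_y=2.0000
    x: enter (6,1) at t=0.3580 ← occupied
  → r_6 = 0.3580
beam 7: φ=135°, α=15°
  dir = (cos 15°, sin 15°) = (0.9659, 0.2588); from cell (5,1)
  next x-line at t=0.3209, next y-line at t=1.1591; Δt_x=1.0353, Δt_y=3.8637
    x: enter (6,1) at t=0.3209 ← occupied
  → r_7 = 0.3209

ranges = [4.4517, 4.6000, 1.7496, 0.8083, 0.7247, 0.3580, 0.3209]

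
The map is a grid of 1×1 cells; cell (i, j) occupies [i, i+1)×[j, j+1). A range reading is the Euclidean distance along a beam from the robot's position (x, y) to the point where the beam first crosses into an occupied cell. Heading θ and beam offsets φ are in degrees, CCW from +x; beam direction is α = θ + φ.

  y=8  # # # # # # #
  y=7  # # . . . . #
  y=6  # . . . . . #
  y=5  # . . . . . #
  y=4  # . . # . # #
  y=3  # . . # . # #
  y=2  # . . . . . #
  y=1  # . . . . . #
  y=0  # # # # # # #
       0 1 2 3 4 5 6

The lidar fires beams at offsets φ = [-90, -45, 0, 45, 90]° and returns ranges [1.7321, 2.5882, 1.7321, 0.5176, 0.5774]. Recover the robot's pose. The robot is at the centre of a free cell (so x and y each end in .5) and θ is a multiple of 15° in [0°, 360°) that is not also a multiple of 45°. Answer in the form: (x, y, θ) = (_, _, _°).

Enumerate (i+0.5, j+0.5, θ) over the 30 free cells and 16 admissible headings. For each, cast all 5 beams and compare to the given ranges.
  (2.5, 1.5, 195°): beam 1 = 5.6940 ≠ 1.7321 ✗
  (4.5, 5.5, 150°): beam 1 = 2.8868 ≠ 1.7321 ✗
  (3.5, 5.5, 240°): beam 1 = 2.8868 ≠ 1.7321 ✗
  …
  (3.5, 2.5, 30°): r_1=1.7321, r_2=2.5882, r_3=1.7321, r_4=0.5176, r_5=0.5774 — all match ✓
Only this pose fits every beam.

(x, y, θ) = (3.5, 2.5, 30°)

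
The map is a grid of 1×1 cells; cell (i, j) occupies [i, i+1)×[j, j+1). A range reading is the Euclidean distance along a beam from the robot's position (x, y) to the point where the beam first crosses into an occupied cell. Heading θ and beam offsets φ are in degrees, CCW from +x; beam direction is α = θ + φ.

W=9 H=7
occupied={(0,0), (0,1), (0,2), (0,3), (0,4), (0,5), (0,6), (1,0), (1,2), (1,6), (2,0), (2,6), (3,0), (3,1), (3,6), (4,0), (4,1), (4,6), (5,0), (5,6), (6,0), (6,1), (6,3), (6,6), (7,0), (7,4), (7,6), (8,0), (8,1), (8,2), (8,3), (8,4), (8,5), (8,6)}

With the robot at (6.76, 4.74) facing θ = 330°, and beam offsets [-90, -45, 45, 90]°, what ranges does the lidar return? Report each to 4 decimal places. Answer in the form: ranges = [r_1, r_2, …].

beam 1: φ=-90°, α=240°
  d=(-0.5000,-0.8660)  start (6,4)  tX=1.5200 tY=0.8545  stride 1/|dx|=2.0000 1/|dy|=1.1547
    cross y-line → (6,3), t=0.8545 (wall)
  → r_1 = 0.8545
beam 2: φ=-45°, α=285°
  d=(0.2588,-0.9659)  start (6,4)  tX=0.9273 tY=0.7661  stride 1/|dx|=3.8637 1/|dy|=1.0353
    cross y-line → (6,3), t=0.7661 (wall)
  → r_2 = 0.7661
beam 3: φ=45°, α=15°
  d=(0.9659,0.2588)  start (6,4)  tX=0.2485 tY=1.0046  stride 1/|dx|=1.0353 1/|dy|=3.8637
    cross x-line → (7,4), t=0.2485 (wall)
  → r_3 = 0.2485
beam 4: φ=90°, α=60°
  d=(0.5000,0.8660)  start (6,4)  tX=0.4800 tY=0.3002  stride 1/|dx|=2.0000 1/|dy|=1.1547
    cross y-line → (6,5), t=0.3002
    cross x-line → (7,5), t=0.4800
    cross y-line → (7,6), t=1.4549 (wall)
  → r_4 = 1.4549

ranges = [0.8545, 0.7661, 0.2485, 1.4549]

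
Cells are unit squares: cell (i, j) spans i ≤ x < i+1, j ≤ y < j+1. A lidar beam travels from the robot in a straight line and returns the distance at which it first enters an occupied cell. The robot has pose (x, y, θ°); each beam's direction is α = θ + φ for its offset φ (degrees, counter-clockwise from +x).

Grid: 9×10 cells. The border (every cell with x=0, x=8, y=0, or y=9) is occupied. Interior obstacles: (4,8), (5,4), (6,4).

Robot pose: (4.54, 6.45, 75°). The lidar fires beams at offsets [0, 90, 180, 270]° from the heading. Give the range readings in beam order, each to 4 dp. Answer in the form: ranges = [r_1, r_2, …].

ranges = [1.6047, 3.6649, 5.6423, 3.5821]

beam 1: φ=0°, α=75°
  direction (0.2588, 0.9659); cell (4,6); t to first gridline: x 1.7773, y 0.5694 (then +3.8637 / +1.0353)
    (4,7) via y @ 0.5694
    (4,8) via y @ 1.6047  # hit
  → r_1 = 1.6047
beam 2: φ=90°, α=165°
  direction (-0.9659, 0.2588); cell (4,6); t to first gridline: x 0.5590, y 2.1250 (then +1.0353 / +3.8637)
    (3,6) via x @ 0.5590
    (2,6) via x @ 1.5943
    (2,7) via y @ 2.1250
    (1,7) via x @ 2.6296
    (0,7) via x @ 3.6649  # hit
  → r_2 = 3.6649
beam 3: φ=180°, α=255°
  direction (-0.2588, -0.9659); cell (4,6); t to first gridline: x 2.0864, y 0.4659 (then +3.8637 / +1.0353)
    (4,5) via y @ 0.4659
    (4,4) via y @ 1.5012
    (3,4) via x @ 2.0864
    (3,3) via y @ 2.5364
    (3,2) via y @ 3.5717
    (3,1) via y @ 4.6070
    (3,0) via y @ 5.6423  # hit
  → r_3 = 5.6423
beam 4: φ=270°, α=345°
  direction (0.9659, -0.2588); cell (4,6); t to first gridline: x 0.4762, y 1.7387 (then +1.0353 / +3.8637)
    (5,6) via x @ 0.4762
    (6,6) via x @ 1.5115
    (6,5) via y @ 1.7387
    (7,5) via x @ 2.5468
    (8,5) via x @ 3.5821  # hit
  → r_4 = 3.5821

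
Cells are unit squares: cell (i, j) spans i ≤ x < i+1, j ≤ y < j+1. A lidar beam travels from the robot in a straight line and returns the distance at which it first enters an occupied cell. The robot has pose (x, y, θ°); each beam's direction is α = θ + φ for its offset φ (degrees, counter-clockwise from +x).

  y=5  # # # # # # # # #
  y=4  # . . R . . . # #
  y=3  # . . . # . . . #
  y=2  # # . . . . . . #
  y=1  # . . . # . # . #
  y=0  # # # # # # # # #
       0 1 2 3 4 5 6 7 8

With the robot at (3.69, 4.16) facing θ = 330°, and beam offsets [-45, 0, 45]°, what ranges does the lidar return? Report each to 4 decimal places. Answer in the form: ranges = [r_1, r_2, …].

ranges = [1.1977, 0.3580, 3.2455]

beam 1: φ=-45°, α=285°
  direction (0.2588, -0.9659); cell (3,4); t to first gridline: x 1.1977, y 0.1656 (then +3.8637 / +1.0353)
    (3,3) via y @ 0.1656
    (4,3) via x @ 1.1977  # hit
  → r_1 = 1.1977
beam 2: φ=0°, α=330°
  direction (0.8660, -0.5000); cell (3,4); t to first gridline: x 0.3580, y 0.3200 (then +1.1547 / +2.0000)
    (3,3) via y @ 0.3200
    (4,3) via x @ 0.3580  # hit
  → r_2 = 0.3580
beam 3: φ=45°, α=15°
  direction (0.9659, 0.2588); cell (3,4); t to first gridline: x 0.3209, y 3.2455 (then +1.0353 / +3.8637)
    (4,4) via x @ 0.3209
    (5,4) via x @ 1.3562
    (6,4) via x @ 2.3915
    (6,5) via y @ 3.2455  # hit
  → r_3 = 3.2455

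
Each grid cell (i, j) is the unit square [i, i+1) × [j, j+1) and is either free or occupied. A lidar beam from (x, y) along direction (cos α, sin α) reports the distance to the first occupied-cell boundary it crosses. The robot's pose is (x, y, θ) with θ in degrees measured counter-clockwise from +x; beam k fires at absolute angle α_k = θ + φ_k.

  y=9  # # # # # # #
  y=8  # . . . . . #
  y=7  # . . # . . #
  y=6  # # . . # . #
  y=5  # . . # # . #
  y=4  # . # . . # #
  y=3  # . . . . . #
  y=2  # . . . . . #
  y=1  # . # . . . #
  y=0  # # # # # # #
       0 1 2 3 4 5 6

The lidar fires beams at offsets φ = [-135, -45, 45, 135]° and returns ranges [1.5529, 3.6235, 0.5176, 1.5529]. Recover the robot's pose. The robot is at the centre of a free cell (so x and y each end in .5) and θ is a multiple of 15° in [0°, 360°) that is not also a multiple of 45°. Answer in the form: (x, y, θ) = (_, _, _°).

Candidates: 32 free-cell centres × 16 headings = 512 poses. Raycast each; keep the one whose scan matches to 4 dp.
  (5.5, 1.5, 15°): beam 1 = 0.5774 ≠ 1.5529 ✗
  (1.5, 3.5, 300°): beam 1 = 0.5176 ≠ 1.5529 ✗
  (2.5, 6.5, 345°): beam 1 = 0.5774 ≠ 1.5529 ✗
  (4.5, 4.5, 330°): beam 4 = 0.5176 ≠ 1.5529 ✗
  …
  (2.5, 3.5, 30°): r_1=1.5529, r_2=3.6235, r_3=0.5176, r_4=1.5529 — all match ✓
Unique over the lattice → pose = (2.5, 3.5, 30°).

(x, y, θ) = (2.5, 3.5, 30°)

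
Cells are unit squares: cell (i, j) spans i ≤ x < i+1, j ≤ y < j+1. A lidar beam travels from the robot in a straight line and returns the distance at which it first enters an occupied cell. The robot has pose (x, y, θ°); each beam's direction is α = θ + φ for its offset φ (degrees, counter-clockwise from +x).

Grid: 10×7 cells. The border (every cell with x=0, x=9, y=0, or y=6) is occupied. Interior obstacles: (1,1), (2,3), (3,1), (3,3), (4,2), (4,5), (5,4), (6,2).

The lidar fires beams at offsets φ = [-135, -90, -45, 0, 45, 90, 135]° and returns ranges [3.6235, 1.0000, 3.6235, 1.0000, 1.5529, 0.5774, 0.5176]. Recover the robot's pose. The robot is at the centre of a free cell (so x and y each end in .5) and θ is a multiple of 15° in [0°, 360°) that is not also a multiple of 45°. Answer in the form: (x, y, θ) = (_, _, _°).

Candidates: 32 free-cell centres × 16 headings = 512 poses. Raycast each; keep the one whose scan matches to 4 dp.
  (4.5, 4.5, 210°): beam 1 = 0.5176 ≠ 3.6235 ✗
  (8.5, 5.5, 165°): beam 1 = 0.5774 ≠ 3.6235 ✗
  (3.5, 4.5, 105°): beam 1 = 3.0000 ≠ 3.6235 ✗
  …
  (5.5, 1.5, 150°): r_1=3.6235, r_2=1.0000, r_3=3.6235, r_4=1.0000, r_5=1.5529, r_6=0.5774, r_7=0.5176 — all match ✓
No second candidate reproduces the full scan.

(x, y, θ) = (5.5, 1.5, 150°)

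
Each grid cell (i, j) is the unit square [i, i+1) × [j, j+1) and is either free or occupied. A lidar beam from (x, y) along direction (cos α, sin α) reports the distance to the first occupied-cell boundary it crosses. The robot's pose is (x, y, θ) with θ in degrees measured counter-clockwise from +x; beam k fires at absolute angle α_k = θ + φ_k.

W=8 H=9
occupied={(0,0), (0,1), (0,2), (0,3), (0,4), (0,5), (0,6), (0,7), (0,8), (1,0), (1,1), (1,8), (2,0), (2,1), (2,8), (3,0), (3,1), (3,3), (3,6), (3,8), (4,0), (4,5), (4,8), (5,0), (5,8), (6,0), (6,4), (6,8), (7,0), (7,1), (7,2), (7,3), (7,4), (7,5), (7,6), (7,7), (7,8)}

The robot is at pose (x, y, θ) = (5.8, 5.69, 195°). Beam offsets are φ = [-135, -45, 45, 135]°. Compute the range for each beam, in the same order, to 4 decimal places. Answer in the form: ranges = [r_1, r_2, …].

ranges = [2.4000, 2.0785, 4.2608, 1.3800]

beam 1: φ=-135°, α=60°
  cosα=0.5000 sinα=0.8660 | (5,5) | tMaxX 0.4000 tMaxY 0.3580 | tΔX 2.0000 tΔY 1.1547
    t=0.3580 [y] (5,6)
    t=0.4000 [x] (6,6)
    t=1.5127 [y] (6,7)
    t=2.4000 [x] (7,7) — stop
  → r_1 = 2.4000
beam 2: φ=-45°, α=150°
  cosα=-0.8660 sinα=0.5000 | (5,5) | tMaxX 0.9238 tMaxY 0.6200 | tΔX 1.1547 tΔY 2.0000
    t=0.6200 [y] (5,6)
    t=0.9238 [x] (4,6)
    t=2.0785 [x] (3,6) — stop
  → r_2 = 2.0785
beam 3: φ=45°, α=240°
  cosα=-0.5000 sinα=-0.8660 | (5,5) | tMaxX 1.6000 tMaxY 0.7967 | tΔX 2.0000 tΔY 1.1547
    t=0.7967 [y] (5,4)
    t=1.6000 [x] (4,4)
    t=1.9514 [y] (4,3)
    t=3.1061 [y] (4,2)
    t=3.6000 [x] (3,2)
    t=4.2608 [y] (3,1) — stop
  → r_3 = 4.2608
beam 4: φ=135°, α=330°
  cosα=0.8660 sinα=-0.5000 | (5,5) | tMaxX 0.2309 tMaxY 1.3800 | tΔX 1.1547 tΔY 2.0000
    t=0.2309 [x] (6,5)
    t=1.3800 [y] (6,4) — stop
  → r_4 = 1.3800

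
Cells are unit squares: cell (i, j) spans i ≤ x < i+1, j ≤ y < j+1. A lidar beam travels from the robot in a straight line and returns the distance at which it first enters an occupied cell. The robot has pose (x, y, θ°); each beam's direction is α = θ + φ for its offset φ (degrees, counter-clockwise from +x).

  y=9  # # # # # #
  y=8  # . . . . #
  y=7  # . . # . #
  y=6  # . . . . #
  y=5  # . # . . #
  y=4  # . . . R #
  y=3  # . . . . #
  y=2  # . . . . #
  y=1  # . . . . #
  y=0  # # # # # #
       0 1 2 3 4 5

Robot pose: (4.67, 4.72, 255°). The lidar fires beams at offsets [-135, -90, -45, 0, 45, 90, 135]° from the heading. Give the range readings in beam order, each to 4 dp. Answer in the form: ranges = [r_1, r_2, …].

ranges = [2.6327, 1.7289, 4.2378, 3.8512, 0.6600, 0.3416, 0.3811]

beam 1: φ=-135°, α=120°
  d=(-0.5000,0.8660)  start (4,4)  tX=1.3400 tY=0.3233  stride 1/|dx|=2.0000 1/|dy|=1.1547
    cross y-line → (4,5), t=0.3233
    cross x-line → (3,5), t=1.3400
    cross y-line → (3,6), t=1.4780
    cross y-line → (3,7), t=2.6327 (wall)
  → r_1 = 2.6327
beam 2: φ=-90°, α=165°
  d=(-0.9659,0.2588)  start (4,4)  tX=0.6936 tY=1.0818  stride 1/|dx|=1.0353 1/|dy|=3.8637
    cross x-line → (3,4), t=0.6936
    cross y-line → (3,5), t=1.0818
    cross x-line → (2,5), t=1.7289 (wall)
  → r_2 = 1.7289
beam 3: φ=-45°, α=210°
  d=(-0.8660,-0.5000)  start (4,4)  tX=0.7736 tY=1.4400  stride 1/|dx|=1.1547 1/|dy|=2.0000
    cross x-line → (3,4), t=0.7736
    cross y-line → (3,3), t=1.4400
    cross x-line → (2,3), t=1.9283
    cross x-line → (1,3), t=3.0831
    cross y-line → (1,2), t=3.4400
    cross x-line → (0,2), t=4.2378 (wall)
  → r_3 = 4.2378
beam 4: φ=0°, α=255°
  d=(-0.2588,-0.9659)  start (4,4)  tX=2.5887 tY=0.7454  stride 1/|dx|=3.8637 1/|dy|=1.0353
    cross y-line → (4,3), t=0.7454
    cross y-line → (4,2), t=1.7807
    cross x-line → (3,2), t=2.5887
    cross y-line → (3,1), t=2.8160
    cross y-line → (3,0), t=3.8512 (wall)
  → r_4 = 3.8512
beam 5: φ=45°, α=300°
  d=(0.5000,-0.8660)  start (4,4)  tX=0.6600 tY=0.8314  stride 1/|dx|=2.0000 1/|dy|=1.1547
    cross x-line → (5,4), t=0.6600 (wall)
  → r_5 = 0.6600
beam 6: φ=90°, α=345°
  d=(0.9659,-0.2588)  start (4,4)  tX=0.3416 tY=2.7819  stride 1/|dx|=1.0353 1/|dy|=3.8637
    cross x-line → (5,4), t=0.3416 (wall)
  → r_6 = 0.3416
beam 7: φ=135°, α=30°
  d=(0.8660,0.5000)  start (4,4)  tX=0.3811 tY=0.5600  stride 1/|dx|=1.1547 1/|dy|=2.0000
    cross x-line → (5,4), t=0.3811 (wall)
  → r_7 = 0.3811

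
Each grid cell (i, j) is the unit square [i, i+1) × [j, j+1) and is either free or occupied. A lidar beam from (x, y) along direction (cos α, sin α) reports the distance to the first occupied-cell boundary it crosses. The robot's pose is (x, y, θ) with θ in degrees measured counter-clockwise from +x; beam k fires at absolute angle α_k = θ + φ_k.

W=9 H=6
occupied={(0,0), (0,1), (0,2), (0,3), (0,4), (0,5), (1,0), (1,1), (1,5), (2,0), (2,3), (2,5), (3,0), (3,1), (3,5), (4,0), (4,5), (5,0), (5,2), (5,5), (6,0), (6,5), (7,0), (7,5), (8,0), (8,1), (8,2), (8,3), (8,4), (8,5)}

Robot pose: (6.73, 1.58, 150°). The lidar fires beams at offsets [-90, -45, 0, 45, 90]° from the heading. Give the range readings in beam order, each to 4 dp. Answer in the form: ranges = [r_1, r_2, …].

beam 1: φ=-90°, α=60°
  dir = (cos 60°, sin 60°) = (0.5000, 0.8660); from cell (6,1)
  next x-line at t=0.5400, next y-line at t=0.4850; Δt_x=2.0000, Δt_y=1.1547
    y: enter (6,2) at t=0.4850
    x: enter (7,2) at t=0.5400
    y: enter (7,3) at t=1.6397
    x: enter (8,3) at t=2.5400 ← occupied
  → r_1 = 2.5400
beam 2: φ=-45°, α=105°
  dir = (cos 105°, sin 105°) = (-0.2588, 0.9659); from cell (6,1)
  next x-line at t=2.8205, next y-line at t=0.4348; Δt_x=3.8637, Δt_y=1.0353
    y: enter (6,2) at t=0.4348
    y: enter (6,3) at t=1.4701
    y: enter (6,4) at t=2.5054
    x: enter (5,4) at t=2.8205
    y: enter (5,5) at t=3.5406 ← occupied
  → r_2 = 3.5406
beam 3: φ=0°, α=150°
  dir = (cos 150°, sin 150°) = (-0.8660, 0.5000); from cell (6,1)
  next x-line at t=0.8429, next y-line at t=0.8400; Δt_x=1.1547, Δt_y=2.0000
    y: enter (6,2) at t=0.8400
    x: enter (5,2) at t=0.8429 ← occupied
  → r_3 = 0.8429
beam 4: φ=45°, α=195°
  dir = (cos 195°, sin 195°) = (-0.9659, -0.2588); from cell (6,1)
  next x-line at t=0.7558, next y-line at t=2.2409; Δt_x=1.0353, Δt_y=3.8637
    x: enter (5,1) at t=0.7558
    x: enter (4,1) at t=1.7910
    y: enter (4,0) at t=2.2409 ← occupied
  → r_4 = 2.2409
beam 5: φ=90°, α=240°
  dir = (cos 240°, sin 240°) = (-0.5000, -0.8660); from cell (6,1)
  next x-line at t=1.4600, next y-line at t=0.6697; Δt_x=2.0000, Δt_y=1.1547
    y: enter (6,0) at t=0.6697 ← occupied
  → r_5 = 0.6697

ranges = [2.5400, 3.5406, 0.8429, 2.2409, 0.6697]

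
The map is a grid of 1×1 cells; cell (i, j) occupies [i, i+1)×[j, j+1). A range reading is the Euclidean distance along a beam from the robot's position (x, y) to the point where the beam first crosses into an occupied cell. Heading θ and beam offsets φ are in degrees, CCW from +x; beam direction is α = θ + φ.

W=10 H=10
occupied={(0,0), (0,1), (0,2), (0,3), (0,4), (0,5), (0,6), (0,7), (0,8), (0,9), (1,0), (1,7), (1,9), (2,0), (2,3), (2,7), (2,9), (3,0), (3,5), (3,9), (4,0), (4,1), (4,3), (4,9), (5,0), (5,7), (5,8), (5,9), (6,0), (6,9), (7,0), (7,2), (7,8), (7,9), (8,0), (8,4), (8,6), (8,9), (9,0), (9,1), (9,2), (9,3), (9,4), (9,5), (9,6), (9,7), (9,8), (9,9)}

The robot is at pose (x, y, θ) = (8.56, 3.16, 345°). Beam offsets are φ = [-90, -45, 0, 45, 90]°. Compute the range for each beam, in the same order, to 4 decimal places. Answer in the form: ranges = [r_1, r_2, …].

ranges = [2.2362, 0.8800, 0.4555, 0.5081, 0.8696]

beam 1: φ=-90°, α=255°
  cosα=-0.2588 sinα=-0.9659 | (8,3) | tMaxX 2.1637 tMaxY 0.1656 | tΔX 3.8637 tΔY 1.0353
    t=0.1656 [y] (8,2)
    t=1.2009 [y] (8,1)
    t=2.1637 [x] (7,1)
    t=2.2362 [y] (7,0) — stop
  → r_1 = 2.2362
beam 2: φ=-45°, α=300°
  cosα=0.5000 sinα=-0.8660 | (8,3) | tMaxX 0.8800 tMaxY 0.1848 | tΔX 2.0000 tΔY 1.1547
    t=0.1848 [y] (8,2)
    t=0.8800 [x] (9,2) — stop
  → r_2 = 0.8800
beam 3: φ=0°, α=345°
  cosα=0.9659 sinα=-0.2588 | (8,3) | tMaxX 0.4555 tMaxY 0.6182 | tΔX 1.0353 tΔY 3.8637
    t=0.4555 [x] (9,3) — stop
  → r_3 = 0.4555
beam 4: φ=45°, α=30°
  cosα=0.8660 sinα=0.5000 | (8,3) | tMaxX 0.5081 tMaxY 1.6800 | tΔX 1.1547 tΔY 2.0000
    t=0.5081 [x] (9,3) — stop
  → r_4 = 0.5081
beam 5: φ=90°, α=75°
  cosα=0.2588 sinα=0.9659 | (8,3) | tMaxX 1.7000 tMaxY 0.8696 | tΔX 3.8637 tΔY 1.0353
    t=0.8696 [y] (8,4) — stop
  → r_5 = 0.8696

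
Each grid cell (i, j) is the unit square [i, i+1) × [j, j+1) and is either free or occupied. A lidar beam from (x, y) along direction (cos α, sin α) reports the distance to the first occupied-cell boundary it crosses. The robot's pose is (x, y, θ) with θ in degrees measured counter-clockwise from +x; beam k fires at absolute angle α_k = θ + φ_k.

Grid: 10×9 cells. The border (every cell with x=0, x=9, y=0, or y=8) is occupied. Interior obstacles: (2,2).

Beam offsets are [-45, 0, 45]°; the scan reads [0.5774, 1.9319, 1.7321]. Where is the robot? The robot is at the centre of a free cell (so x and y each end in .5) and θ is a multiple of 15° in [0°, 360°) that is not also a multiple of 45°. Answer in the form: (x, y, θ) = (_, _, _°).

Candidates: 55 free-cell centres × 16 headings = 880 poses. Raycast each; keep the one whose scan matches to 4 dp.
  (6.5, 2.5, 300°): beam 1 = 1.5529 ≠ 0.5774 ✗
  (4.5, 3.5, 105°): beam 1 = 5.1962 ≠ 0.5774 ✗
  (7.5, 4.5, 105°): beam 1 = 3.0000 ≠ 0.5774 ✗
  (2.5, 6.5, 120°): beam 1 = 1.5529 ≠ 0.5774 ✗
  (5.5, 4.5, 330°): beam 1 = 3.6235 ≠ 0.5774 ✗
  …
  (1.5, 4.5, 255°): r_1=0.5774, r_2=1.9319, r_3=1.7321 — all match ✓
No second candidate reproduces the full scan.

(x, y, θ) = (1.5, 4.5, 255°)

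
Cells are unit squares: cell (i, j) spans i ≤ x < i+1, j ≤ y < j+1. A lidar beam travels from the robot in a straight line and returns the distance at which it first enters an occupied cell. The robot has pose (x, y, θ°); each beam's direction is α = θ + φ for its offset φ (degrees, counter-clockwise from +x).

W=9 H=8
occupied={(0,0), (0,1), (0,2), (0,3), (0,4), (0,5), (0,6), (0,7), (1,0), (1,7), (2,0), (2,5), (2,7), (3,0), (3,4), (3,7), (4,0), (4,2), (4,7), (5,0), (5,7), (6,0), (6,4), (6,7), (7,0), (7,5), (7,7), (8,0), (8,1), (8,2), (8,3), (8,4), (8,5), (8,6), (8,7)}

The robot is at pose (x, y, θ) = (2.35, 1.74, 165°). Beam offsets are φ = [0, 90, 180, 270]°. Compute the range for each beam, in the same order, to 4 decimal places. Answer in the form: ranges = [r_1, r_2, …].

beam 1: φ=0°, α=165°
  direction (-0.9659, 0.2588); cell (2,1); t to first gridline: x 0.3623, y 1.0046 (then +1.0353 / +3.8637)
    (1,1) via x @ 0.3623
    (1,2) via y @ 1.0046
    (0,2) via x @ 1.3976  # hit
  → r_1 = 1.3976
beam 2: φ=90°, α=255°
  direction (-0.2588, -0.9659); cell (2,1); t to first gridline: x 1.3523, y 0.7661 (then +3.8637 / +1.0353)
    (2,0) via y @ 0.7661  # hit
  → r_2 = 0.7661
beam 3: φ=180°, α=345°
  direction (0.9659, -0.2588); cell (2,1); t to first gridline: x 0.6729, y 2.8591 (then +1.0353 / +3.8637)
    (3,1) via x @ 0.6729
    (4,1) via x @ 1.7082
    (5,1) via x @ 2.7435
    (5,0) via y @ 2.8591  # hit
  → r_3 = 2.8591
beam 4: φ=270°, α=75°
  direction (0.2588, 0.9659); cell (2,1); t to first gridline: x 2.5114, y 0.2692 (then +3.8637 / +1.0353)
    (2,2) via y @ 0.2692
    (2,3) via y @ 1.3044
    (2,4) via y @ 2.3397
    (3,4) via x @ 2.5114  # hit
  → r_4 = 2.5114

ranges = [1.3976, 0.7661, 2.8591, 2.5114]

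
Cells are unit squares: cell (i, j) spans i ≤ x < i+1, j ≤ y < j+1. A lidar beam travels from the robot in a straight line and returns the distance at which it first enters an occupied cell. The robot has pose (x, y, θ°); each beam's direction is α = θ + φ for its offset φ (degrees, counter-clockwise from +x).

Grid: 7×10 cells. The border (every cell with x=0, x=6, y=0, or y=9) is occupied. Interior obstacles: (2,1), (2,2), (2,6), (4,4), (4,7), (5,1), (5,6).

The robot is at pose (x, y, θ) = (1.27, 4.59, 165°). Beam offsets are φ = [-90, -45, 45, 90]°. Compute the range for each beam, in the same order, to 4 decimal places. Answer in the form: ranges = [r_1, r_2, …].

beam 1: φ=-90°, α=75°
  d=(0.2588,0.9659)  start (1,4)  tX=2.8205 tY=0.4245  stride 1/|dx|=3.8637 1/|dy|=1.0353
    cross y-line → (1,5), t=0.4245
    cross y-line → (1,6), t=1.4597
    cross y-line → (1,7), t=2.4950
    cross x-line → (2,7), t=2.8205
    cross y-line → (2,8), t=3.5303
    cross y-line → (2,9), t=4.5656 (wall)
  → r_1 = 4.5656
beam 2: φ=-45°, α=120°
  d=(-0.5000,0.8660)  start (1,4)  tX=0.5400 tY=0.4734  stride 1/|dx|=2.0000 1/|dy|=1.1547
    cross y-line → (1,5), t=0.4734
    cross x-line → (0,5), t=0.5400 (wall)
  → r_2 = 0.5400
beam 3: φ=45°, α=210°
  d=(-0.8660,-0.5000)  start (1,4)  tX=0.3118 tY=1.1800  stride 1/|dx|=1.1547 1/|dy|=2.0000
    cross x-line → (0,4), t=0.3118 (wall)
  → r_3 = 0.3118
beam 4: φ=90°, α=255°
  d=(-0.2588,-0.9659)  start (1,4)  tX=1.0432 tY=0.6108  stride 1/|dx|=3.8637 1/|dy|=1.0353
    cross y-line → (1,3), t=0.6108
    cross x-line → (0,3), t=1.0432 (wall)
  → r_4 = 1.0432

ranges = [4.5656, 0.5400, 0.3118, 1.0432]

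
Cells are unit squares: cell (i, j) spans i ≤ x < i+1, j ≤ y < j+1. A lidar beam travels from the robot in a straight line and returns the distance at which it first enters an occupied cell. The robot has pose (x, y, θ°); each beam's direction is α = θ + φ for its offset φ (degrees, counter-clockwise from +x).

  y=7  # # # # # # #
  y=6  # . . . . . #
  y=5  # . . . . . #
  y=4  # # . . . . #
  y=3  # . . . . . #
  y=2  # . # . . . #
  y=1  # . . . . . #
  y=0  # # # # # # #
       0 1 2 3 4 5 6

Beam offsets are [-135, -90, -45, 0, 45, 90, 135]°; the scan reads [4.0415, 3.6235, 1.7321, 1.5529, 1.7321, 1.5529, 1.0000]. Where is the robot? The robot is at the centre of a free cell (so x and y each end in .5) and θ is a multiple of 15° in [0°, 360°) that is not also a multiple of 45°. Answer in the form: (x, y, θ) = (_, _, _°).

(x, y, θ) = (2.5, 5.5, 105°)

The pose lattice has 28·16 = 448 candidates. Test each by forward raycasting.
  (2.5, 3.5, 30°): beam 1 = 0.5176 ≠ 4.0415 ✗
  (5.5, 4.5, 75°): beam 1 = 1.0000 ≠ 4.0415 ✗
  (5.5, 4.5, 255°): beam 1 = 2.8868 ≠ 4.0415 ✗
  (1.5, 5.5, 210°): beam 1 = 1.5529 ≠ 4.0415 ✗
  …
  (2.5, 5.5, 105°): r_1=4.0415, r_2=3.6235, r_3=1.7321, r_4=1.5529, r_5=1.7321, r_6=1.5529, r_7=1.0000 — all match ✓
Only this pose fits every beam.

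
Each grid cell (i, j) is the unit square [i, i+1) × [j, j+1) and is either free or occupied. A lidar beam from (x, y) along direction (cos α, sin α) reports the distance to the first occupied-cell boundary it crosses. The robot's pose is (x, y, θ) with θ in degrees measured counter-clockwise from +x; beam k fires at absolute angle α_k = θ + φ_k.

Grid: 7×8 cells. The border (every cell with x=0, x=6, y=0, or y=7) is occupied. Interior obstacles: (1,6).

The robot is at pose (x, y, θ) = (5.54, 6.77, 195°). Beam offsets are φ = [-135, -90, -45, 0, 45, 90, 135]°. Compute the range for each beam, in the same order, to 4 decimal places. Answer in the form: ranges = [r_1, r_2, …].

ranges = [0.2656, 0.2381, 0.4600, 4.7002, 6.6626, 1.7773, 0.5312]

beam 1: φ=-135°, α=60°
  d=(0.5000,0.8660)  start (5,6)  tX=0.9200 tY=0.2656  stride 1/|dx|=2.0000 1/|dy|=1.1547
    cross y-line → (5,7), t=0.2656 (wall)
  → r_1 = 0.2656
beam 2: φ=-90°, α=105°
  d=(-0.2588,0.9659)  start (5,6)  tX=2.0864 tY=0.2381  stride 1/|dx|=3.8637 1/|dy|=1.0353
    cross y-line → (5,7), t=0.2381 (wall)
  → r_2 = 0.2381
beam 3: φ=-45°, α=150°
  d=(-0.8660,0.5000)  start (5,6)  tX=0.6235 tY=0.4600  stride 1/|dx|=1.1547 1/|dy|=2.0000
    cross y-line → (5,7), t=0.4600 (wall)
  → r_3 = 0.4600
beam 4: φ=0°, α=195°
  d=(-0.9659,-0.2588)  start (5,6)  tX=0.5590 tY=2.9751  stride 1/|dx|=1.0353 1/|dy|=3.8637
    cross x-line → (4,6), t=0.5590
    cross x-line → (3,6), t=1.5943
    cross x-line → (2,6), t=2.6296
    cross y-line → (2,5), t=2.9751
    cross x-line → (1,5), t=3.6649
    cross x-line → (0,5), t=4.7002 (wall)
  → r_4 = 4.7002
beam 5: φ=45°, α=240°
  d=(-0.5000,-0.8660)  start (5,6)  tX=1.0800 tY=0.8891  stride 1/|dx|=2.0000 1/|dy|=1.1547
    cross y-line → (5,5), t=0.8891
    cross x-line → (4,5), t=1.0800
    cross y-line → (4,4), t=2.0438
    cross x-line → (3,4), t=3.0800
    cross y-line → (3,3), t=3.1985
    cross y-line → (3,2), t=4.3532
    cross x-line → (2,2), t=5.0800
    cross y-line → (2,1), t=5.5079
    cross y-line → (2,0), t=6.6626 (wall)
  → r_5 = 6.6626
beam 6: φ=90°, α=285°
  d=(0.2588,-0.9659)  start (5,6)  tX=1.7773 tY=0.7972  stride 1/|dx|=3.8637 1/|dy|=1.0353
    cross y-line → (5,5), t=0.7972
    cross x-line → (6,5), t=1.7773 (wall)
  → r_6 = 1.7773
beam 7: φ=135°, α=330°
  d=(0.8660,-0.5000)  start (5,6)  tX=0.5312 tY=1.5400  stride 1/|dx|=1.1547 1/|dy|=2.0000
    cross x-line → (6,6), t=0.5312 (wall)
  → r_7 = 0.5312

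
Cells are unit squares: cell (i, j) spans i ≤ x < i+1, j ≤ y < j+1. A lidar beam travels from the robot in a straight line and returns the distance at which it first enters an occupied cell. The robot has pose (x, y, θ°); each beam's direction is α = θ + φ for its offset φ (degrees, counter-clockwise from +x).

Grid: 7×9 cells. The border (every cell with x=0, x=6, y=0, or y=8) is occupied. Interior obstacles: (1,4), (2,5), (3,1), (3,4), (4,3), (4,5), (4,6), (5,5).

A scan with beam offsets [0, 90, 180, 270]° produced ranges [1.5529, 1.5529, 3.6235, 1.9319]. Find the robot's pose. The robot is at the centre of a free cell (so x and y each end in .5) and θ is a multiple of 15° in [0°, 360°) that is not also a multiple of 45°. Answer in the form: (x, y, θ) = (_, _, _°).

Enumerate (i+0.5, j+0.5, θ) over the 27 free cells and 16 admissible headings. For each, cast all 4 beams and compare to the given ranges.
  (1.5, 5.5, 210°): beam 1 = 0.5774 ≠ 1.5529 ✗
  (2.5, 4.5, 150°): beam 1 = 0.5774 ≠ 1.5529 ✗
  (4.5, 2.5, 15°): beam 2 = 0.5176 ≠ 1.5529 ✗
  (1.5, 2.5, 60°): beam 1 = 2.8868 ≠ 1.5529 ✗
  (4.5, 2.5, 255°): beam 3 = 0.5176 ≠ 3.6235 ✗
  …
  (2.5, 2.5, 165°): r_1=1.5529, r_2=1.5529, r_3=3.6235, r_4=1.9319 — all match ✓
Unique over the lattice → pose = (2.5, 2.5, 165°).

(x, y, θ) = (2.5, 2.5, 165°)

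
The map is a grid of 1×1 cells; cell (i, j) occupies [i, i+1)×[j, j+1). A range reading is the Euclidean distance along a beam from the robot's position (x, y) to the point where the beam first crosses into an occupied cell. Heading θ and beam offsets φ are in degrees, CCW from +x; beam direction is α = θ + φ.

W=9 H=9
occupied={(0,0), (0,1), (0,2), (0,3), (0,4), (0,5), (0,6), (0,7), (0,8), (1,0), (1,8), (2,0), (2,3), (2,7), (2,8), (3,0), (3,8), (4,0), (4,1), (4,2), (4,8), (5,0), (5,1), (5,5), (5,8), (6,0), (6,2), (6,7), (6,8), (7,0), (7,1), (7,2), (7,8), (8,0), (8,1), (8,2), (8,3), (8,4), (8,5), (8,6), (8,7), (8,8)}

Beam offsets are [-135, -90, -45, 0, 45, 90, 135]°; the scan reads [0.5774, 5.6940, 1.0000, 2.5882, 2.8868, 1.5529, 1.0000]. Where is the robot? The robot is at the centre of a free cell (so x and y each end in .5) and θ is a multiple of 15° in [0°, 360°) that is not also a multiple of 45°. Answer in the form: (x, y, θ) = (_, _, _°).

(x, y, θ) = (3.5, 2.5, 165°)

Enumerate (i+0.5, j+0.5, θ) over the 39 free cells and 16 admissible headings. For each, cast all 7 beams and compare to the given ranges.
  (7.5, 5.5, 300°): beam 1 = 1.5529 ≠ 0.5774 ✗
  (2.5, 5.5, 345°): beam 1 = 1.7321 ≠ 0.5774 ✗
  (2.5, 4.5, 30°): beam 1 = 0.5176 ≠ 0.5774 ✗
  (4.5, 7.5, 300°): beam 1 = 1.5529 ≠ 0.5774 ✗
  (5.5, 6.5, 30°): beam 1 = 0.5176 ≠ 0.5774 ✗
  …
  (3.5, 2.5, 165°): r_1=0.5774, r_2=5.6940, r_3=1.0000, r_4=2.5882, r_5=2.8868, r_6=1.5529, r_7=1.0000 — all match ✓
Only this pose fits every beam.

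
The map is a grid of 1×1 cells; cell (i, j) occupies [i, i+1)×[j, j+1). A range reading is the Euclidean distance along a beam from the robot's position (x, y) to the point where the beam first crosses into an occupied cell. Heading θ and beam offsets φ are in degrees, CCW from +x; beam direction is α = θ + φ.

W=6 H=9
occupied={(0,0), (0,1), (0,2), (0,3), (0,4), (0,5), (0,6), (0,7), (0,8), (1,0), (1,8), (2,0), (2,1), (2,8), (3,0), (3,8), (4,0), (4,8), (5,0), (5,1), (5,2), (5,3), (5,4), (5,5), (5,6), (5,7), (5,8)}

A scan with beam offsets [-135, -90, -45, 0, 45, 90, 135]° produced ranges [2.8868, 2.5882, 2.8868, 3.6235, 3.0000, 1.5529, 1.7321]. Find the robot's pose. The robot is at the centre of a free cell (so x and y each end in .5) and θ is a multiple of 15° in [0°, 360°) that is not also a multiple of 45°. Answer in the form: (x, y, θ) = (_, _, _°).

(x, y, θ) = (3.5, 5.5, 255°)

Enumerate (i+0.5, j+0.5, θ) over the 27 free cells and 16 admissible headings. For each, cast all 7 beams and compare to the given ranges.
  (1.5, 6.5, 60°): beam 1 = 4.6587 ≠ 2.8868 ✗
  (3.5, 7.5, 285°): beam 1 = 1.0000 ≠ 2.8868 ✗
  (2.5, 6.5, 195°): beam 1 = 1.7321 ≠ 2.8868 ✗
  …
  (3.5, 5.5, 255°): r_1=2.8868, r_2=2.5882, r_3=2.8868, r_4=3.6235, r_5=3.0000, r_6=1.5529, r_7=1.7321 — all match ✓
Unique over the lattice → pose = (3.5, 5.5, 255°).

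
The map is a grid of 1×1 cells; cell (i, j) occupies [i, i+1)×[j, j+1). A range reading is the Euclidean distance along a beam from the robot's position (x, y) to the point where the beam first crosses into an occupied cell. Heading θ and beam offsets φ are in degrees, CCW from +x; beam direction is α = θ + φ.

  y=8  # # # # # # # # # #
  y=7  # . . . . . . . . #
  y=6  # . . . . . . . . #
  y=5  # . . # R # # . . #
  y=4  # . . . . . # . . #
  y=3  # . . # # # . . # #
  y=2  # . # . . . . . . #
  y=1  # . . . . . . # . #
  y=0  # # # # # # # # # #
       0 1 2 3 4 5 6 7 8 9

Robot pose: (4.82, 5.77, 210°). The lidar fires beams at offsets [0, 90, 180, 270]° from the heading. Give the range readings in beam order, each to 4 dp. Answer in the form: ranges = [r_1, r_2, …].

ranges = [0.9469, 0.3600, 0.2078, 2.5750]

beam 1: φ=0°, α=210°
  cosα=-0.8660 sinα=-0.5000 | (4,5) | tMaxX 0.9469 tMaxY 1.5400 | tΔX 1.1547 tΔY 2.0000
    t=0.9469 [x] (3,5) — stop
  → r_1 = 0.9469
beam 2: φ=90°, α=300°
  cosα=0.5000 sinα=-0.8660 | (4,5) | tMaxX 0.3600 tMaxY 0.8891 | tΔX 2.0000 tΔY 1.1547
    t=0.3600 [x] (5,5) — stop
  → r_2 = 0.3600
beam 3: φ=180°, α=30°
  cosα=0.8660 sinα=0.5000 | (4,5) | tMaxX 0.2078 tMaxY 0.4600 | tΔX 1.1547 tΔY 2.0000
    t=0.2078 [x] (5,5) — stop
  → r_3 = 0.2078
beam 4: φ=270°, α=120°
  cosα=-0.5000 sinα=0.8660 | (4,5) | tMaxX 1.6400 tMaxY 0.2656 | tΔX 2.0000 tΔY 1.1547
    t=0.2656 [y] (4,6)
    t=1.4203 [y] (4,7)
    t=1.6400 [x] (3,7)
    t=2.5750 [y] (3,8) — stop
  → r_4 = 2.5750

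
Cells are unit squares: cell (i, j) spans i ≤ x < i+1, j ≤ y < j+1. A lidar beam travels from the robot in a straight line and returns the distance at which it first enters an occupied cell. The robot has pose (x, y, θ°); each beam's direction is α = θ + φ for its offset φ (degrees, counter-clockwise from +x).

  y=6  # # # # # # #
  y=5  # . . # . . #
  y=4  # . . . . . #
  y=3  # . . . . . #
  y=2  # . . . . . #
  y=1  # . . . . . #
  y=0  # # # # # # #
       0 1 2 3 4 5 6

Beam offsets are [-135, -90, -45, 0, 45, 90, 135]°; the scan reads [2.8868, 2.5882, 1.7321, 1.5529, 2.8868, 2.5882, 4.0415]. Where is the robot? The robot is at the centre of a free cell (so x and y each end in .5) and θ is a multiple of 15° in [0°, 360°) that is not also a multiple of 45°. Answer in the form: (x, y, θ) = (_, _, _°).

The pose lattice has 24·16 = 384 candidates. Test each by forward raycasting.
  (4.5, 3.5, 150°): beam 1 = 1.5529 ≠ 2.8868 ✗
  (2.5, 4.5, 285°): beam 1 = 1.7321 ≠ 2.8868 ✗
  (3.5, 4.5, 15°): beam 1 = 4.0415 ≠ 2.8868 ✗
  (4.5, 4.5, 105°): beam 1 = 1.7321 ≠ 2.8868 ✗
  …
  (3.5, 2.5, 285°): r_1=2.8868, r_2=2.5882, r_3=1.7321, r_4=1.5529, r_5=2.8868, r_6=2.5882, r_7=4.0415 — all match ✓
Unique over the lattice → pose = (3.5, 2.5, 285°).

(x, y, θ) = (3.5, 2.5, 285°)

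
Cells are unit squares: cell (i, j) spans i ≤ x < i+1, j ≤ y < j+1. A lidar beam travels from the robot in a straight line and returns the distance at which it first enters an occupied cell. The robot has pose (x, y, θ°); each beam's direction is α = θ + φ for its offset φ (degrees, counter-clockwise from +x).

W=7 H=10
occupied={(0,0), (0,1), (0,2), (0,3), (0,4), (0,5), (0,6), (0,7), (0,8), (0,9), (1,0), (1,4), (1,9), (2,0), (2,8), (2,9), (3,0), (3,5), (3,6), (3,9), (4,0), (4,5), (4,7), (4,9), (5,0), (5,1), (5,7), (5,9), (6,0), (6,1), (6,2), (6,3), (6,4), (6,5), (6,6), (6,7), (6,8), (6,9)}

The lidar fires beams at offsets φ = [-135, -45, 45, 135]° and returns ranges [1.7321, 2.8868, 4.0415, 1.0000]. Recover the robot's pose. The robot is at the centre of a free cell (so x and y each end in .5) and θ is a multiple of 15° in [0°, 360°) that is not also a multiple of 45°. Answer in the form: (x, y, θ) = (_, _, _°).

(x, y, θ) = (2.5, 3.5, 345°)

The pose lattice has 32·16 = 512 candidates. Test each by forward raycasting.
  (2.5, 2.5, 150°): beam 1 = 3.6235 ≠ 1.7321 ✗
  (5.5, 5.5, 285°): beam 1 = 0.5774 ≠ 1.7321 ✗
  (4.5, 8.5, 60°): beam 1 = 0.5176 ≠ 1.7321 ✗
  …
  (2.5, 3.5, 345°): r_1=1.7321, r_2=2.8868, r_3=4.0415, r_4=1.0000 — all match ✓
Only this pose fits every beam.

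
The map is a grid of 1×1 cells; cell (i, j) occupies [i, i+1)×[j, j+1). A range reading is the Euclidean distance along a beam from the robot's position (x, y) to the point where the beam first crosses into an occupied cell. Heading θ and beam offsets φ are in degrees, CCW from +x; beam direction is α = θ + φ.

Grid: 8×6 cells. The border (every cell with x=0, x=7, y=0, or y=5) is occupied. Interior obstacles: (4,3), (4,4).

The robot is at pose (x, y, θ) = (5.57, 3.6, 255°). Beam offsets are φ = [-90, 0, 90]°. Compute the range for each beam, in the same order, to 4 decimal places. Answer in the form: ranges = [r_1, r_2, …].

beam 1: φ=-90°, α=165°
  cosα=-0.9659 sinα=0.2588 | (5,3) | tMaxX 0.5901 tMaxY 1.5455 | tΔX 1.0353 tΔY 3.8637
    t=0.5901 [x] (4,3) — stop
  → r_1 = 0.5901
beam 2: φ=0°, α=255°
  cosα=-0.2588 sinα=-0.9659 | (5,3) | tMaxX 2.2023 tMaxY 0.6212 | tΔX 3.8637 tΔY 1.0353
    t=0.6212 [y] (5,2)
    t=1.6564 [y] (5,1)
    t=2.2023 [x] (4,1)
    t=2.6917 [y] (4,0) — stop
  → r_2 = 2.6917
beam 3: φ=90°, α=345°
  cosα=0.9659 sinα=-0.2588 | (5,3) | tMaxX 0.4452 tMaxY 2.3182 | tΔX 1.0353 tΔY 3.8637
    t=0.4452 [x] (6,3)
    t=1.4804 [x] (7,3) — stop
  → r_3 = 1.4804

ranges = [0.5901, 2.6917, 1.4804]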